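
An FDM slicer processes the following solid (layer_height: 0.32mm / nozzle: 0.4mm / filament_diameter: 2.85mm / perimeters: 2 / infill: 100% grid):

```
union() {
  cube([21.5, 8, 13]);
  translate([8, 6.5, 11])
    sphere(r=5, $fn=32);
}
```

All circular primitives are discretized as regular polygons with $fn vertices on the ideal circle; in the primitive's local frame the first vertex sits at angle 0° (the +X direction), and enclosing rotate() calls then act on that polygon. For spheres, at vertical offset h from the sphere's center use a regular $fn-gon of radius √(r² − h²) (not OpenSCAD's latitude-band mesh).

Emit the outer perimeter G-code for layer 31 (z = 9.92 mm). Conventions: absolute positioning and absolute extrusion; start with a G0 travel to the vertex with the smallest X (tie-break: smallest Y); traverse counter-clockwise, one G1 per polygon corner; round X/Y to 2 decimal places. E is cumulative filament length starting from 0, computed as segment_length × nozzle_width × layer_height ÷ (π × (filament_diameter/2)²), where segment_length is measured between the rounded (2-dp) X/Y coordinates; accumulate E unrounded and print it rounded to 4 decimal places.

G0 X0.00 Y0.00 Z9.92
G1 X21.50 Y0.00 E0.4314
G1 X21.50 Y8.00 E0.5919
G1 X12.62 Y8.00 E0.7701
G1 X12.51 Y8.37 E0.7778
G1 X12.06 Y9.21 E0.7969
G1 X11.45 Y9.95 E0.8162
G1 X10.71 Y10.56 E0.8354
G1 X9.87 Y11.01 E0.8545
G1 X8.95 Y11.29 E0.8738
G1 X8.00 Y11.38 E0.8930
G1 X7.05 Y11.29 E0.9121
G1 X6.13 Y11.01 E0.9314
G1 X5.29 Y10.56 E0.9506
G1 X4.55 Y9.95 E0.9698
G1 X3.94 Y9.21 E0.9890
G1 X3.49 Y8.37 E1.0082
G1 X3.38 Y8.00 E1.0159
G1 X0.00 Y8.00 E1.0837
G1 X0.00 Y0.00 E1.2442

At z = 9.92 mm: the cube is present — its section is the full 21.5×8 rectangle; the r=5 sphere at (8, 6.5) slices to a regular 32-gon of circumradius 4.882 (√(r²−h²) with h=1.08 from center); Combining (union): the regions partially overlap (shared area 51.56 mm²), so overlapping operands fuse into one piece — 1 connected region. The outline is a single polygon with 19 vertices. Extrusion per mm of travel: 0.4 × 0.32 / (π × 1.425²) = 0.020065. Accumulating E over each segment gives final E = 1.2442.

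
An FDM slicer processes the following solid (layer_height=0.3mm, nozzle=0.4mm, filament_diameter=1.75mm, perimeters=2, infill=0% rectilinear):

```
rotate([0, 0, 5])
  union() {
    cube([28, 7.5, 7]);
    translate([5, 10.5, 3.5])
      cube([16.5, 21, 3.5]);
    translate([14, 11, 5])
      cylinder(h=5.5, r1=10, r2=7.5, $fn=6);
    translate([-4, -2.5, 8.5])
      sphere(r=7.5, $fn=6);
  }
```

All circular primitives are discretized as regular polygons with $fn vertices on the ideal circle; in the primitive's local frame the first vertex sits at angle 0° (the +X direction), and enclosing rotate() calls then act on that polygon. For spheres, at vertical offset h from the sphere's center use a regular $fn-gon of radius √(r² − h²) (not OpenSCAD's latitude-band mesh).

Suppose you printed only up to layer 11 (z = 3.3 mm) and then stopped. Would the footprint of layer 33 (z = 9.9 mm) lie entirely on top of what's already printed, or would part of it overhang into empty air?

part overhangs

Compare the two slices. At z = 3.3: the cube (footprint 28×7.5) is included at this height (area 210.00 mm²); the cube at (5, 10.5) is absent (z outside [3.5, 7]); the cone at (14, 11) does not reach this height (z outside [5, 10.5]); the r=7.5 sphere at (-4, -2.5) slices to a regular 6-gon of circumradius 5.405 (√(r²−h²) with h=5.2 from center) (area = (6/2)·5.405²·sin(360°/6) = 75.89 mm²); Merging all regions: the 2 present regions are separate (no shared area or edge), so areas and boundary lengths simply add and each stays a separate island — area = 285.89 mm²; (whole slice rotated 5° about Z — lengths, areas and connectivity unchanged). At z = 9.9: the cube does not reach this height (z outside [0, 7]); the cube at (5, 10.5) is not intersected at this z (z outside [3.5, 7]); the cone at (14, 11) (r1=10→r2=7.5) has section circumradius 7.773 here — a regular 6-gon (area = (6/2)·7.773²·sin(360°/6) = 156.96 mm²); the r=7.5 sphere at (-4, -2.5) contributes a regular 6-gon of circumradius √(7.5²−1.4²) = 7.368 (area = (6/2)·7.368²·sin(360°/6) = 141.05 mm²); Taking the union: the 2 present regions are separate (no shared area or edge), so areas and boundary lengths simply add and each stays a separate island — area = 298.01 mm²; (rotated 5° about Z; rotation is an isometry so areas/perimeters/island counts are preserved). Checking containment: at z = 9.9 the cross-section extends beyond the z = 3.3 cross-section by about 187.77 mm².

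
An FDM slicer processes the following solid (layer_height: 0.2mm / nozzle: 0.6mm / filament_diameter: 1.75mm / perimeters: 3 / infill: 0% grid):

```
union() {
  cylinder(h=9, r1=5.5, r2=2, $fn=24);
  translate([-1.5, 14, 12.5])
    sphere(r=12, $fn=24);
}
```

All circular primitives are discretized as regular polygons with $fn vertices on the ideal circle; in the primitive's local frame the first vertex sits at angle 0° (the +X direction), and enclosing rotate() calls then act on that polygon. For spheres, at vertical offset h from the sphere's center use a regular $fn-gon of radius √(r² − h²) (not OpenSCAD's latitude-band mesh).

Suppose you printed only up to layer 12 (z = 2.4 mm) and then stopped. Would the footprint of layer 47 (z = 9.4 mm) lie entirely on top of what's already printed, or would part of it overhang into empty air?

Compare the two slices. At z = 2.4: the cone (r1=5.5→r2=2) has section circumradius 4.567 here — a regular 24-gon (area = (24/2)·4.567²·sin(360°/24) = 64.77 mm²); the sphere at (-1.5, 14): section is a regular 24-gon, circumradius = √(r²−h²) = √(12²−10.1²) = 6.480 (area = (24/2)·6.480²·sin(360°/24) = 130.41 mm²); Taking the union: the 2 present regions are separate (no shared area or edge), so areas and boundary lengths simply add and each stays a separate island — area = 195.18 mm². At z = 9.4: the cone does not reach this height (z outside [0, 9]); the sphere at (-1.5, 14): section is a regular 24-gon, circumradius = √(r²−h²) = √(12²−3.1²) = 11.593 (area = (24/2)·11.593²·sin(360°/24) = 417.39 mm²); Taking the union: only the r=12 sphere at (-1.5, 14) is present, so the union is just that shape — area = 417.39 mm². Checking containment: at z = 9.4 the cross-section extends beyond the z = 2.4 cross-section by about 277.84 mm².

part overhangs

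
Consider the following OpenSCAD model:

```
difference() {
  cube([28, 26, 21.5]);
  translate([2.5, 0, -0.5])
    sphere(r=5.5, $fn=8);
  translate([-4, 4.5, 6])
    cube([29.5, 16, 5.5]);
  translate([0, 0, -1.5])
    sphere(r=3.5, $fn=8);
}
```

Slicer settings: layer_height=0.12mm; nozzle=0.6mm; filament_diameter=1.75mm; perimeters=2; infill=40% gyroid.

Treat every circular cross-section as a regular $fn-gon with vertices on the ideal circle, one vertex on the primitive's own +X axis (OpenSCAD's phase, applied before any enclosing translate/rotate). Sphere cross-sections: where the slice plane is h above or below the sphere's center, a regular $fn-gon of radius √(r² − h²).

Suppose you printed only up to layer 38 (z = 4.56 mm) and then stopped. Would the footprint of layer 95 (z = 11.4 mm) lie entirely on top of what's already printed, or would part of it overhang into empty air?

Compare the two slices. At z = 4.56: the cube is present — its section is the full 28×26 rectangle (area 728.00 mm²); the r=5.5 sphere at (2.5, 0) contributes a regular 8-gon of circumradius √(5.5²−5.06²) = 2.156 (area = (8/2)·2.156²·sin(360°/8) = 13.14 mm²); the cube at (-4, 4.5) is absent (z outside [6, 11.5]); the sphere is not intersected at this z (|z−center|=6.060 > r=3.5); After the difference (first − rest): starting from the 28×26 cube (728.00 mm²), the r=5.5 sphere at (2.5, 0) partially overlaps it — only the 6.57 mm² overlap (of its 13.14 mm²) is removed, clipping the outline — area = 721.43 mm². At z = 11.4: the cube is present — its section is the full 28×26 rectangle (area 728.00 mm²); the sphere at (2.5, 0) is not intersected at this z (|z−center|=11.900 > r=5.5); the 29.5×16 cube at (-4, 4.5) contributes its full rectangle (area 472.00 mm²); the sphere does not reach this height (|z−center|=12.900 > r=3.5); After the difference (first − rest): starting from the 28×26 cube (728.00 mm²), the 29.5×16 cube at (-4, 4.5) partially overlaps it — only the 408.00 mm² overlap (of its 472.00 mm²) is removed, clipping the outline — area = 320.00 mm². Checking containment: at z = 11.4 the cross-section extends beyond the z = 4.56 cross-section by about 6.57 mm².

part overhangs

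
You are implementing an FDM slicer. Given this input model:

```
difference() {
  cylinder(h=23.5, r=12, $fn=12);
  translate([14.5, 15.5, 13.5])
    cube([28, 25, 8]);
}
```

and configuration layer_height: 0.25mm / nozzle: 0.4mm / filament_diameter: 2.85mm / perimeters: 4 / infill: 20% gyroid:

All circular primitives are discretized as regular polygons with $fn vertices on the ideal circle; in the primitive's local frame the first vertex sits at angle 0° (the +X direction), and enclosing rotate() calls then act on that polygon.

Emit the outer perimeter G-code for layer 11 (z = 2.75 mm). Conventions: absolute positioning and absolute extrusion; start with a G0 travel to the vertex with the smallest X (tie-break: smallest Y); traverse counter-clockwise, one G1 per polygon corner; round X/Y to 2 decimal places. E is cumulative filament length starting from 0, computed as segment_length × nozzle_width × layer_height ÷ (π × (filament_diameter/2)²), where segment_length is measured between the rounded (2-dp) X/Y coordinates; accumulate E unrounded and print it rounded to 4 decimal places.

G0 X-12.00 Y0.00 Z2.75
G1 X-10.39 Y-6.00 E0.0974
G1 X-6.00 Y-10.39 E0.1947
G1 X0.00 Y-12.00 E0.2921
G1 X6.00 Y-10.39 E0.3895
G1 X10.39 Y-6.00 E0.4868
G1 X12.00 Y0.00 E0.5842
G1 X10.39 Y6.00 E0.6815
G1 X6.00 Y10.39 E0.7789
G1 X0.00 Y12.00 E0.8762
G1 X-6.00 Y10.39 E0.9736
G1 X-10.39 Y6.00 E1.0709
G1 X-12.00 Y0.00 E1.1683

At z = 2.75 mm: the r=12 cylinder gives a regular 12-gon of circumradius 12 (constant along its height); the cube at (14.5, 15.5) is not intersected at this z (z outside [13.5, 21.5]); Taking the first minus the rest: none of the subtracted shapes is present at this height, so the r=12 cylinder is unchanged — 1 connected region. The outline is a single polygon with 12 vertices. Extrusion per mm of travel: 0.4 × 0.25 / (π × 1.425²) = 0.015675. Accumulating E over each segment gives final E = 1.1683.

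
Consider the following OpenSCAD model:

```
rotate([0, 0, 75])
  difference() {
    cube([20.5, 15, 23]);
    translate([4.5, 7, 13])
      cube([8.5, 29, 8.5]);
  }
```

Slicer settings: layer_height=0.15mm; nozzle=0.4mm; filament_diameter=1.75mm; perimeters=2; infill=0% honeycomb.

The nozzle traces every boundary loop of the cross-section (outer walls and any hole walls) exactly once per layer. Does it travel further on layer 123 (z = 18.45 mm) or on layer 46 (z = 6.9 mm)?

layer 123 (z = 18.45 mm)

Layer 123 (z = 18.45): the 20.5×15 cube contributes its full rectangle (perimeter 71.00 mm); the 8.5×29 cube at (4.5, 7) contributes its full rectangle (perimeter 75.00 mm); After the difference (first − rest): starting from the 20.5×15 cube, the 8.5×29 cube at (4.5, 7) partially overlaps it — only the 68.00 mm² overlap (of its 246.50 mm²) is removed, clipping the outline — boundary = 87.00 mm; (rotated 75° about Z; rotation is an isometry so areas/perimeters/island counts are preserved). So its perimeter = 87.00 mm. Layer 46 (z = 6.9): the 20.5×15 cube contributes its full rectangle (perimeter 71.00 mm); the cube at (4.5, 7) is absent (z outside [13, 21.5]); After the difference (first − rest): none of the subtracted shapes is present at this height, so the 20.5×15 cube is unchanged — boundary = 71.00 mm; (rotated 75° about Z; rotation is an isometry so areas/perimeters/island counts are preserved). So its perimeter = 71.00 mm. Layer 123 is larger (87.00 vs 71.00 mm).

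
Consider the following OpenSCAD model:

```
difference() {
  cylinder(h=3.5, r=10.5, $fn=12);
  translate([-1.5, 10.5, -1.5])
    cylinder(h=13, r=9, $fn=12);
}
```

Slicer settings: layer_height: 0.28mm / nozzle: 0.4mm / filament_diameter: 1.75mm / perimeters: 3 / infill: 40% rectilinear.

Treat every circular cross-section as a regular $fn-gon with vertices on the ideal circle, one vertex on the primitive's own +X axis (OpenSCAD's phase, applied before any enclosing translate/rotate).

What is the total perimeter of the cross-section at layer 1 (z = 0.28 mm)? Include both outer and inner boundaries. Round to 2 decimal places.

At z = 0.28 mm: the cylinder: section is a regular 12-gon, circumradius r=10.5 (perimeter = 2·12·10.500·sin(180°/12) = 65.22 mm); the r=9 cylinder at (-1.5, 10.5) contributes a regular 12-gon of circumradius 9 (perimeter = 2·12·9.000·sin(180°/12) = 55.90 mm); After the difference (first − rest): starting from the r=10.5 cylinder, the r=9 cylinder at (-1.5, 10.5) partially overlaps it — only the 93.48 mm² overlap (of its 243.00 mm²) is removed, clipping the outline — boundary = 66.85 mm. Overall, the cross-section is a single solid region. Total boundary length (outer) = 66.85 mm.

66.85 mm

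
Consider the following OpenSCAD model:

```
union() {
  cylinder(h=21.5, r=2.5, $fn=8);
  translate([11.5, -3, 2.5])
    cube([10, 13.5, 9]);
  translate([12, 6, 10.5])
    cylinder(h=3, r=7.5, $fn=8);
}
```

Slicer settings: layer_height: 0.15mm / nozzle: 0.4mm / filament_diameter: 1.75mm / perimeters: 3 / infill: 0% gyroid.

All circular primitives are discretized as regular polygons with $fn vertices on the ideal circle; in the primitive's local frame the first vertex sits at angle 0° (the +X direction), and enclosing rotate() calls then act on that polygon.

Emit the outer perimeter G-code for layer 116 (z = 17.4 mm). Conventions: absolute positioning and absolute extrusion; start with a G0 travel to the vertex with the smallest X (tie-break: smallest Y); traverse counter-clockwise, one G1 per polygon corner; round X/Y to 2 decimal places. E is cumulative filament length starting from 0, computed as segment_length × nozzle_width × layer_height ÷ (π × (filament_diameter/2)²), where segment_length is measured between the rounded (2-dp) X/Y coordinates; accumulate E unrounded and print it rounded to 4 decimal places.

At z = 17.4 mm: the r=2.5 cylinder contributes a regular 8-gon of circumradius 2.5; the cube at (11.5, -3) is absent (z outside [2.5, 11.5]); the cylinder at (12, 6) is absent (z outside [10.5, 13.5]); Taking the union: only the r=2.5 cylinder is present, so the union is just that shape — 1 connected region. The outline is a single polygon with 8 vertices. Extrusion per mm of travel: 0.4 × 0.15 / (π × 0.875²) = 0.024945. Accumulating E over each segment gives final E = 0.3821.

G0 X-2.50 Y0.00 Z17.40
G1 X-1.77 Y-1.77 E0.0478
G1 X0.00 Y-2.50 E0.0955
G1 X1.77 Y-1.77 E0.1433
G1 X2.50 Y0.00 E0.1910
G1 X1.77 Y1.77 E0.2388
G1 X0.00 Y2.50 E0.2866
G1 X-1.77 Y1.77 E0.3343
G1 X-2.50 Y0.00 E0.3821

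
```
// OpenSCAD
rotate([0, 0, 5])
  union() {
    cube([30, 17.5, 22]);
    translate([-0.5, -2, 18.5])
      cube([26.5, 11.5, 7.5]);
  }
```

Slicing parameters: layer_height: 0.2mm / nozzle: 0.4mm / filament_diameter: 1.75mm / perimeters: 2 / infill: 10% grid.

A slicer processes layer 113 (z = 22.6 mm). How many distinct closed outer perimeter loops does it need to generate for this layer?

1

At z = 22.6 mm: the cube does not reach this height (z outside [0, 22]); the cube at (-0.5, -2) is present — its section is the full 26.5×11.5 rectangle; Merging all regions: only the 26.5×11.5 cube at (-0.5, -2) is present, so the union is just that shape — 1 connected region; (rotated 5° about Z; rotation is an isometry so areas/perimeters/island counts are preserved). The result has 1 disconnected region.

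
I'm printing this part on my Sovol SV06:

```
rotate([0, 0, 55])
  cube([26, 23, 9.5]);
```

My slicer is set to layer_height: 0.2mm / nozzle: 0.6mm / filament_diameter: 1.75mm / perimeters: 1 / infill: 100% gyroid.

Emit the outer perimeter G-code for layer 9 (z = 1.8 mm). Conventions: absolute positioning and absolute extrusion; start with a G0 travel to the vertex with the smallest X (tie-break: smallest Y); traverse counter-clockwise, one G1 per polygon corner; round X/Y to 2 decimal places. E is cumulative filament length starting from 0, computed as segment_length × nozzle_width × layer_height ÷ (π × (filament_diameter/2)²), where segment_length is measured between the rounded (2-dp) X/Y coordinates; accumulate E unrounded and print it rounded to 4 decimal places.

At z = 1.8 mm: the 26×23 cube contributes its full rectangle; (rotated 55° about Z; rotation is an isometry so areas/perimeters/island counts are preserved). The outline is a single polygon with 4 vertices. Extrusion per mm of travel: 0.6 × 0.2 / (π × 0.875²) = 0.049890. Accumulating E over each segment gives final E = 4.8891.

G0 X-18.84 Y13.19 Z1.80
G1 X0.00 Y0.00 E1.1474
G1 X14.91 Y21.30 E2.4445
G1 X-3.93 Y34.49 E3.5919
G1 X-18.84 Y13.19 E4.8891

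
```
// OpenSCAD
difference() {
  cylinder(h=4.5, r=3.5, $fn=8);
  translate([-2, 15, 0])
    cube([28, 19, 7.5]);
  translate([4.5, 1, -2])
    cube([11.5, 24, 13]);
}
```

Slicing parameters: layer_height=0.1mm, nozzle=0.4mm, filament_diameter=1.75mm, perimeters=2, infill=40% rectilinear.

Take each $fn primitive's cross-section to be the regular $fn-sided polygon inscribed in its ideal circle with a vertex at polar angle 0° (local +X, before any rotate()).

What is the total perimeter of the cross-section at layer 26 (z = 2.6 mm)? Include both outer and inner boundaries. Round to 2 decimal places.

21.43 mm

At z = 2.6 mm: the r=3.5 cylinder gives a regular 8-gon of circumradius 3.5 (constant along its height) (perimeter = 2·8·3.500·sin(180°/8) = 21.43 mm); the cube at (-2, 15) (footprint 28×19) is included at this height (perimeter 94.00 mm); the cube at (4.5, 1) is present — its section is the full 11.5×24 rectangle (perimeter 71.00 mm); Subtracting the remaining from the first: starting from the r=3.5 cylinder, the 28×19 cube at (-2, 15) misses the remaining region (no effect); the 11.5×24 cube at (4.5, 1) misses the remaining region (no effect) — boundary = 21.43 mm. Overall, the cross-section is a single solid region. Total boundary length (outer) = 21.43 mm.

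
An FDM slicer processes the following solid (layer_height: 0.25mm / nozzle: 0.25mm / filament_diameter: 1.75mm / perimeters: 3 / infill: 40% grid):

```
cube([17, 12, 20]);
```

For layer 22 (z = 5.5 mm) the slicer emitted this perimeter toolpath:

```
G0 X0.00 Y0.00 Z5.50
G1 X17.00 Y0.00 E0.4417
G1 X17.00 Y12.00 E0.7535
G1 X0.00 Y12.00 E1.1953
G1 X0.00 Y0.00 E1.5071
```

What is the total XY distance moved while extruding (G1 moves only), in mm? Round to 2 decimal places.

Sum the Euclidean lengths of each G1 segment: total = 58.00 mm.

58.00 mm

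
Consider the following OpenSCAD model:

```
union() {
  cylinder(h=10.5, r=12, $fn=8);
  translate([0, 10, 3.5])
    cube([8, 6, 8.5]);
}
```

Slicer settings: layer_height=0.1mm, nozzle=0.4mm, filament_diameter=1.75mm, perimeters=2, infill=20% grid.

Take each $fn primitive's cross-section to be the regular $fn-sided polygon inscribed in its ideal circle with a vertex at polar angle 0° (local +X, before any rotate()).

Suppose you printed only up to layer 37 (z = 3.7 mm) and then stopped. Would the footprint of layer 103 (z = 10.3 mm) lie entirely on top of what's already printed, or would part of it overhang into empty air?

Compare the two slices. At z = 3.7: the cylinder: section is a regular 8-gon, circumradius r=12 (area = (8/2)·12.000²·sin(360°/8) = 407.29 mm²); the cube at (0, 10) (footprint 8×6) is included at this height (area 48.00 mm²); Merging all regions: the regions partially overlap — summed areas 455.29 mm² minus the doubly-counted overlap 4.83 mm² gives 450.47 mm² — area = 450.47 mm². At z = 10.3: the r=12 cylinder contributes a regular 8-gon of circumradius 12 (area = (8/2)·12.000²·sin(360°/8) = 407.29 mm²); the 8×6 cube at (0, 10) contributes its full rectangle (area 48.00 mm²); Taking the union: the regions partially overlap — summed areas 455.29 mm² minus the doubly-counted overlap 4.83 mm² gives 450.47 mm² — area = 450.47 mm². Checking containment: the cross-section at z = 10.3 is a subset of the cross-section at z = 3.7.

entirely on top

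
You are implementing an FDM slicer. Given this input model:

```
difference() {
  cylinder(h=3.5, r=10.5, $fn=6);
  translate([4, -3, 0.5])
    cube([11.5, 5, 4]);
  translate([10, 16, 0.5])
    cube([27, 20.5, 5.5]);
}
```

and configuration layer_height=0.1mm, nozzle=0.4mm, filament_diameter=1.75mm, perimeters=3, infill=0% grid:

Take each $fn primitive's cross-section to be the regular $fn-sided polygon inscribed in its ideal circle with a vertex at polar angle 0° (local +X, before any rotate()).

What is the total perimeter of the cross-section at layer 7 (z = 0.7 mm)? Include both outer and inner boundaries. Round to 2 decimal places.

At z = 0.7 mm: the r=10.5 cylinder gives a regular 6-gon of circumradius 10.5 (constant along its height) (perimeter = 2·6·10.500·sin(180°/6) = 63.00 mm); the cube at (4, -3) is present — its section is the full 11.5×5 rectangle (perimeter 33.00 mm); the 27×20.5 cube at (10, 16) contributes its full rectangle (perimeter 95.00 mm); Taking the first minus the rest: starting from the r=10.5 cylinder, the 11.5×5 cube at (4, -3) partially overlaps it — only the 28.75 mm² overlap (of its 57.50 mm²) is removed, clipping the outline; the 27×20.5 cube at (10, 16) misses the remaining region (no effect) — boundary = 72.34 mm. Overall, the cross-section is a single solid region. Total boundary length (outer) = 72.34 mm.

72.34 mm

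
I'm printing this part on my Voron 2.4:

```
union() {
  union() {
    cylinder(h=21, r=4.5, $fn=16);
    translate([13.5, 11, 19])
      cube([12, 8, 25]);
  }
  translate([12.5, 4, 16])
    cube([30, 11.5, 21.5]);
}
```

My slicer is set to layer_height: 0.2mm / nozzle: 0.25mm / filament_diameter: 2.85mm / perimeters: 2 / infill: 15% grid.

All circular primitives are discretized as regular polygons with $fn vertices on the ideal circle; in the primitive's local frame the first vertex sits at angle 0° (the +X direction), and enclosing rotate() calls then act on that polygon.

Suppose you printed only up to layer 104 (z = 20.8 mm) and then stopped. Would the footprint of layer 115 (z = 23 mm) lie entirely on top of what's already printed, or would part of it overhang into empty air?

entirely on top

Compare the two slices. At z = 20.8: the r=4.5 cylinder contributes a regular 16-gon of circumradius 4.5 (area = (16/2)·4.500²·sin(360°/16) = 61.99 mm²); the cube at (13.5, 11) (footprint 12×8) is included at this height (area 96.00 mm²); Combining (union): the 2 present regions are separate (no shared area or edge), so areas and boundary lengths simply add and each stays a separate island — area = 157.99 mm²; the 30×11.5 cube at (12.5, 4) contributes its full rectangle (area 345.00 mm²); Taking the union: the regions partially overlap — summed areas 502.99 mm² minus the doubly-counted overlap 54.00 mm² gives 448.99 mm² — area = 448.99 mm². At z = 23: the cylinder is absent (z outside [0, 21]); the cube at (13.5, 11) (footprint 12×8) is included at this height (area 96.00 mm²); Taking the union: only the 12×8 cube at (13.5, 11) is present, so the union is just that shape — area = 96.00 mm²; the cube at (12.5, 4) is present — its section is the full 30×11.5 rectangle (area 345.00 mm²); Taking the union: the regions partially overlap — summed areas 441.00 mm² minus the doubly-counted overlap 54.00 mm² gives 387.00 mm² — area = 387.00 mm². Checking containment: the cross-section at z = 23 is a subset of the cross-section at z = 20.8.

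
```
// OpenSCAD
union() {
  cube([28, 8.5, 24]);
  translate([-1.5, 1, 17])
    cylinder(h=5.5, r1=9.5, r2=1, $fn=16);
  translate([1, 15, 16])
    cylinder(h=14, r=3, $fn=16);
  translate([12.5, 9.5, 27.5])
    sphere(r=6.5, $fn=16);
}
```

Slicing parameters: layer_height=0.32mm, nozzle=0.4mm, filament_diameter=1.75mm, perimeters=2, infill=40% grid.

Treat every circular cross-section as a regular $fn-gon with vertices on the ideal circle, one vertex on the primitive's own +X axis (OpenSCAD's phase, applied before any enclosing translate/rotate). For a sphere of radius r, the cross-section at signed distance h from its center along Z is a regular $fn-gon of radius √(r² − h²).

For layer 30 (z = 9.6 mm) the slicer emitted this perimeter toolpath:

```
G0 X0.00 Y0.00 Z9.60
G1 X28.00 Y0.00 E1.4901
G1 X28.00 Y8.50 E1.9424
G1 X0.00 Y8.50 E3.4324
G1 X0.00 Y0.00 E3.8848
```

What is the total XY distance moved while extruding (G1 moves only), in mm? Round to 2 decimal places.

73.00 mm

Sum the Euclidean lengths of each G1 segment: total = 73.00 mm.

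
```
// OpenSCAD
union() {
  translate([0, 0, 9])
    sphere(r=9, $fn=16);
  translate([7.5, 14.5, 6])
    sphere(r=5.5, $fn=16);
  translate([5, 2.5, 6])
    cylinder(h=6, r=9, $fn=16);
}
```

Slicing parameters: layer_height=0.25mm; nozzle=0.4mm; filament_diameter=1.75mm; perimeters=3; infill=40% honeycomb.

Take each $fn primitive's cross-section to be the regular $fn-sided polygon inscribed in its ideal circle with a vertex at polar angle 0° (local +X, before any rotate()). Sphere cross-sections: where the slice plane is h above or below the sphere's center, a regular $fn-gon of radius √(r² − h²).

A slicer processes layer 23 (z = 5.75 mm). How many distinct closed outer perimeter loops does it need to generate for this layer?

2

At z = 5.75 mm: the r=9 sphere slices to a regular 16-gon of circumradius 8.393 (√(r²−h²) with h=3.25 from center); the sphere at (7.5, 14.5): section is a regular 16-gon, circumradius = √(r²−h²) = √(5.5²−0.25²) = 5.494; the cylinder at (5, 2.5) is absent (z outside [6, 12]); Merging all regions: the 2 present regions are separate (no shared area or edge), so areas and boundary lengths simply add and each stays a separate island — 2 connected regions. The result has 2 disconnected regions.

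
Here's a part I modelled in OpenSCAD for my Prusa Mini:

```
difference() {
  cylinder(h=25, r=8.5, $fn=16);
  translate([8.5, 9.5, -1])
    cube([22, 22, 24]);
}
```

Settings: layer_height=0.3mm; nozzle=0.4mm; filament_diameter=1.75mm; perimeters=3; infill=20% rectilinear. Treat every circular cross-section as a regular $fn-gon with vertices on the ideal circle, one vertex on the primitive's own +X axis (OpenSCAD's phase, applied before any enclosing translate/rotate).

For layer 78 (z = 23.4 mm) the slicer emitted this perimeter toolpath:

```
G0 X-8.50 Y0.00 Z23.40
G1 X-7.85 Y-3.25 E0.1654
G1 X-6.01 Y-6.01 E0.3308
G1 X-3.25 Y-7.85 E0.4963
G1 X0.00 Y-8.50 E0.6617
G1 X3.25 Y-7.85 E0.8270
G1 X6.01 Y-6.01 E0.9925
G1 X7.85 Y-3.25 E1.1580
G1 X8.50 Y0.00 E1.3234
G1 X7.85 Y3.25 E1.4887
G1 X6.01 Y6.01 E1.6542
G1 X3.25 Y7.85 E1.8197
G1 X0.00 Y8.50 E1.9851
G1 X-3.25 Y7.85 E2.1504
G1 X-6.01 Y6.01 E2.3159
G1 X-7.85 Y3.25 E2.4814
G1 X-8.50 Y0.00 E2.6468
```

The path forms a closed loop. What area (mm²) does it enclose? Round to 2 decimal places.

Apply the shoelace formula to the sequence of (X, Y) vertices; enclosed area = 221.08 mm².

221.08 mm²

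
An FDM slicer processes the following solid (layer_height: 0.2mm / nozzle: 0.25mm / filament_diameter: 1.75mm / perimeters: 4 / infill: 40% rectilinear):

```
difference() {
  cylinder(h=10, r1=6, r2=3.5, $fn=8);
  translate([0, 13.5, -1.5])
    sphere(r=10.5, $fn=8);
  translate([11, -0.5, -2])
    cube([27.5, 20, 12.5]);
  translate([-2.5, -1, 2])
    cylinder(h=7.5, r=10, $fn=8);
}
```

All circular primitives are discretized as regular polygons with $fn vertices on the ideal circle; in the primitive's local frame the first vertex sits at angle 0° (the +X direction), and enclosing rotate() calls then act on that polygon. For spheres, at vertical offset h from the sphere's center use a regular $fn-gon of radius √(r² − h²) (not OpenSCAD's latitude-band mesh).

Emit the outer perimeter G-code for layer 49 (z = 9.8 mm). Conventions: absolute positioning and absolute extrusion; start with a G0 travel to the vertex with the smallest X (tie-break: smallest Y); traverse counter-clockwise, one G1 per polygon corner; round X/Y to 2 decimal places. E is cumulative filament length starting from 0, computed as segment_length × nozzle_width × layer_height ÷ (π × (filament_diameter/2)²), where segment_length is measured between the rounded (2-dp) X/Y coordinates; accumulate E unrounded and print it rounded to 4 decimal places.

G0 X-3.55 Y0.00 Z9.80
G1 X-2.51 Y-2.51 E0.0565
G1 X0.00 Y-3.55 E0.1130
G1 X2.51 Y-2.51 E0.1694
G1 X3.55 Y0.00 E0.2259
G1 X2.51 Y2.51 E0.2824
G1 X0.00 Y3.55 E0.3389
G1 X-2.51 Y2.51 E0.3953
G1 X-3.55 Y0.00 E0.4518

At z = 9.8 mm: the cone: at t=0.980 of its height the radius interpolates to r₁+(r₂−r₁)t = 3.550, giving a regular 8-gon of that circumradius; the sphere at (0, 13.5) is absent (|z−center|=11.300 > r=10.5); the 27.5×20 cube at (11, -0.5) contributes its full rectangle; the cylinder at (-2.5, -1) is absent (z outside [2, 9.5]); After the difference (first − rest): starting from the cone, the 27.5×20 cube at (11, -0.5) misses the remaining region (no effect) — 1 connected region. The outline is a single polygon with 8 vertices. Extrusion per mm of travel: 0.25 × 0.2 / (π × 0.875²) = 0.020788. Accumulating E over each segment gives final E = 0.4518.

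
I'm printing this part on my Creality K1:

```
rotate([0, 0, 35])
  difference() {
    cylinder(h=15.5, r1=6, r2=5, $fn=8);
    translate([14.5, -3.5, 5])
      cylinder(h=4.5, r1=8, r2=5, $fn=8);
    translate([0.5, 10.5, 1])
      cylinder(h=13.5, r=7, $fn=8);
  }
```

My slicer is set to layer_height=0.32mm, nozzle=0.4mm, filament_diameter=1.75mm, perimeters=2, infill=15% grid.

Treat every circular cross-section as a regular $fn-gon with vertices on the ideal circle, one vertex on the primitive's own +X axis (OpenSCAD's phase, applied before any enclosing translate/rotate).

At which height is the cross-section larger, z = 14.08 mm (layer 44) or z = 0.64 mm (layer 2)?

Layer 44 (z = 14.08): the cone: at t=0.908 of its height the radius interpolates to r₁+(r₂−r₁)t = 5.092, giving a regular 8-gon of that circumradius (area = (8/2)·5.092²·sin(360°/8) = 73.33 mm²); the cone at (14.5, -3.5) is not intersected at this z (z outside [5, 9.5]); the r=7 cylinder at (0.5, 10.5) gives a regular 8-gon of circumradius 7 (constant along its height) (area = (8/2)·7.000²·sin(360°/8) = 138.59 mm²); Taking the first minus the rest: starting from the cone (73.33 mm²), the r=7 cylinder at (0.5, 10.5) partially overlaps it — only the 3.01 mm² overlap (of its 138.59 mm²) is removed, clipping the outline — area = 70.32 mm²; (rotated 35° about Z; rotation is an isometry so areas/perimeters/island counts are preserved). So its area = 70.32 mm². Layer 2 (z = 0.64): the cone (r1=6→r2=5) has section circumradius 5.959 here — a regular 8-gon (area = (8/2)·5.959²·sin(360°/8) = 100.43 mm²); the cone at (14.5, -3.5) is absent (z outside [5, 9.5]); the cylinder at (0.5, 10.5) does not reach this height (z outside [1, 14.5]); After the difference (first − rest): none of the subtracted shapes is present at this height, so the cone is unchanged — area = 100.43 mm²; (whole slice rotated 35° about Z — lengths, areas and connectivity unchanged). So its area = 100.43 mm². Layer 2 is larger (100.43 vs 70.32 mm²).

layer 2 (z = 0.64 mm)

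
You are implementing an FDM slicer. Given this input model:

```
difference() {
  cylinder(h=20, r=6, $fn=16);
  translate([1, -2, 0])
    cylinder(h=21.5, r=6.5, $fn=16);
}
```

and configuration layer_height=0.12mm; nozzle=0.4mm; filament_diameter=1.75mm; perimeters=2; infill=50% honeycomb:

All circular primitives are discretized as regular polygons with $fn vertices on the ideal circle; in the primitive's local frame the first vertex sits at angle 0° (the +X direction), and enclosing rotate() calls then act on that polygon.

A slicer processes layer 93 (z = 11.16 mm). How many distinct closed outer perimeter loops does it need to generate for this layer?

At z = 11.16 mm: the r=6 cylinder contributes a regular 16-gon of circumradius 6; the cylinder at (1, -2): section is a regular 16-gon, circumradius r=6.5; After the difference (first − rest): starting from the r=6 cylinder, the r=6.5 cylinder at (1, -2) partially overlaps it — only the 91.66 mm² overlap (of its 129.35 mm²) is removed, clipping the outline — 1 connected region. The result has 1 disconnected region.

1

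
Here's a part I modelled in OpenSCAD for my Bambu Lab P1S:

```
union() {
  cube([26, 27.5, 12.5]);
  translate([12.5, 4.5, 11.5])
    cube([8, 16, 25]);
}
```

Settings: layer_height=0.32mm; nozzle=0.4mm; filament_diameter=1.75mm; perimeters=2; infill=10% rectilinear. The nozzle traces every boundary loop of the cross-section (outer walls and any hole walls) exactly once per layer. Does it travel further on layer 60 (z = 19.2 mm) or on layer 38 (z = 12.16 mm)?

Layer 60 (z = 19.2): the cube does not reach this height (z outside [0, 12.5]); the cube at (12.5, 4.5) is present — its section is the full 8×16 rectangle (perimeter 48.00 mm); Merging all regions: only the 8×16 cube at (12.5, 4.5) is present, so the union is just that shape — boundary = 48.00 mm. So its perimeter = 48.00 mm. Layer 38 (z = 12.16): the cube (footprint 26×27.5) is included at this height (perimeter 107.00 mm); the cube at (12.5, 4.5) is present — its section is the full 8×16 rectangle (perimeter 48.00 mm); Combining (union): the 8×16 cube at (12.5, 4.5) lies entirely inside the 26×27.5 cube, so the union is just the 26×27.5 cube — boundary = 107.00 mm. So its perimeter = 107.00 mm. Layer 38 is larger (107.00 vs 48.00 mm).

layer 38 (z = 12.16 mm)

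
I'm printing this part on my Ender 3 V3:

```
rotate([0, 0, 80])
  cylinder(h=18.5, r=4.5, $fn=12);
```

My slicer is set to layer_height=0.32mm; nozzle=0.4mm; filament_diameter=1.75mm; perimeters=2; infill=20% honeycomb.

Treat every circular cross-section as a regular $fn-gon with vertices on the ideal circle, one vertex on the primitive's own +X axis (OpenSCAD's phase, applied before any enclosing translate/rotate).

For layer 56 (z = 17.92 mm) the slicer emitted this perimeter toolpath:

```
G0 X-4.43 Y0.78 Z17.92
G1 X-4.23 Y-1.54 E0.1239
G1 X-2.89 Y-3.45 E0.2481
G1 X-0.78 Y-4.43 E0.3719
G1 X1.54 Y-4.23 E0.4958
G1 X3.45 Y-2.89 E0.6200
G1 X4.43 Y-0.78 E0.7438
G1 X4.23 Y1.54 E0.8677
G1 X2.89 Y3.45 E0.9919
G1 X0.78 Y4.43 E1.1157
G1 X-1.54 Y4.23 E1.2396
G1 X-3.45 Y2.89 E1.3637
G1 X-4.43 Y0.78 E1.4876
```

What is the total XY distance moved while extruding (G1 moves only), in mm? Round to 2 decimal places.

Sum the Euclidean lengths of each G1 segment: total = 27.95 mm.

27.95 mm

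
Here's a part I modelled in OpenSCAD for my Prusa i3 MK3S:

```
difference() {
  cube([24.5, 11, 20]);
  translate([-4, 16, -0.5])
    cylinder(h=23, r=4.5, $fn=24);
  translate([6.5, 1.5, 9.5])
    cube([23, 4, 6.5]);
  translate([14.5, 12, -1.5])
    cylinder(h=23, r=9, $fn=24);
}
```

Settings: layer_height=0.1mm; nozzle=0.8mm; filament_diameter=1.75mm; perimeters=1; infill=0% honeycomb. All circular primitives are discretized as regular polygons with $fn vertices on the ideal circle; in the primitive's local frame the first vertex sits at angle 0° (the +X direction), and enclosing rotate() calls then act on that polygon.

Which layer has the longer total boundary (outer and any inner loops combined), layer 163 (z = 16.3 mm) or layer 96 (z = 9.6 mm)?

Layer 163 (z = 16.3): the cube (footprint 24.5×11) is included at this height (perimeter 71.00 mm); the cylinder at (-4, 16): section is a regular 24-gon, circumradius r=4.5 (perimeter = 2·24·4.500·sin(180°/24) = 28.19 mm); the cube at (6.5, 1.5) is absent (z outside [9.5, 16]); the r=9 cylinder at (14.5, 12) gives a regular 24-gon of circumradius 9 (constant along its height) (perimeter = 2·24·9.000·sin(180°/24) = 56.39 mm); Taking the first minus the rest: starting from the 24.5×11 cube, the r=4.5 cylinder at (-4, 16) misses the remaining region (no effect); the r=9 cylinder at (14.5, 12) partially overlaps it — only the 107.92 mm² overlap (of its 251.57 mm²) is removed, clipping the outline — boundary = 79.44 mm. So its perimeter = 79.44 mm. Layer 96 (z = 9.6): the cube is present — its section is the full 24.5×11 rectangle (perimeter 71.00 mm); the r=4.5 cylinder at (-4, 16) gives a regular 24-gon of circumradius 4.5 (constant along its height) (perimeter = 2·24·4.500·sin(180°/24) = 28.19 mm); the cube at (6.5, 1.5) is present — its section is the full 23×4 rectangle (perimeter 54.00 mm); the r=9 cylinder at (14.5, 12) contributes a regular 24-gon of circumradius 9 (perimeter = 2·24·9.000·sin(180°/24) = 56.39 mm); After the difference (first − rest): starting from the 24.5×11 cube, the r=4.5 cylinder at (-4, 16) misses the remaining region (no effect); the 23×4 cube at (6.5, 1.5) partially overlaps it — only the 72.00 mm² overlap (of its 92.00 mm²) is removed, clipping the outline; the r=9 cylinder at (14.5, 12) partially overlaps it — only the 87.23 mm² overlap (of its 251.57 mm²) is removed, clipping the outline — boundary = 89.42 mm. So its perimeter = 89.42 mm. Layer 96 is larger (89.42 vs 79.44 mm).

layer 96 (z = 9.6 mm)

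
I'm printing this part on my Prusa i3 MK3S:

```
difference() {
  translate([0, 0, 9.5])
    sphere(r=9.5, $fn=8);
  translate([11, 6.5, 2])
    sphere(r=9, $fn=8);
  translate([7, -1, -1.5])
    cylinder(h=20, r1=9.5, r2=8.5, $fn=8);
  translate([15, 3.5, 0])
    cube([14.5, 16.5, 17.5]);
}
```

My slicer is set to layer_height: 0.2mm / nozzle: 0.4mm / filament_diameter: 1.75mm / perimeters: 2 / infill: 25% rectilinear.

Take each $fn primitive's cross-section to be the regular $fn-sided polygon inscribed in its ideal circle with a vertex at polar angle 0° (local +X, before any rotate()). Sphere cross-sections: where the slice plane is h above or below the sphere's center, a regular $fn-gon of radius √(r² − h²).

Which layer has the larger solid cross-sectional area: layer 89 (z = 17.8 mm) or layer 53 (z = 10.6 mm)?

layer 53 (z = 10.6 mm)

Layer 89 (z = 17.8): the r=9.5 sphere slices to a regular 8-gon of circumradius 4.622 (√(r²−h²) with h=8.3 from center) (area = (8/2)·4.622²·sin(360°/8) = 60.42 mm²); the sphere at (11, 6.5) does not reach this height (|z−center|=15.800 > r=9); the cone at (7, -1): at t=0.965 of its height the radius interpolates to r₁+(r₂−r₁)t = 8.535, giving a regular 8-gon of that circumradius (area = (8/2)·8.535²·sin(360°/8) = 206.04 mm²); the cube at (15, 3.5) does not reach this height (z outside [0, 17.5]); After the difference (first − rest): starting from the r=9.5 sphere (60.42 mm²), the cone at (7, -1) partially overlaps it — only the 35.25 mm² overlap (of its 206.04 mm²) is removed, clipping the outline — area = 25.17 mm². So its area = 25.17 mm². Layer 53 (z = 10.6): the r=9.5 sphere contributes a regular 8-gon of circumradius √(9.5²−1.1²) = 9.436 (area = (8/2)·9.436²·sin(360°/8) = 251.84 mm²); the r=9 sphere at (11, 6.5) contributes a regular 8-gon of circumradius √(9²−8.6²) = 2.653 (area = (8/2)·2.653²·sin(360°/8) = 19.91 mm²); the cone at (7, -1): at t=0.605 of its height the radius interpolates to r₁+(r₂−r₁)t = 8.895, giving a regular 8-gon of that circumradius (area = (8/2)·8.895²·sin(360°/8) = 223.79 mm²); the 14.5×16.5 cube at (15, 3.5) contributes its full rectangle (area 239.25 mm²); Taking the first minus the rest: starting from the r=9.5 sphere (251.84 mm²), the r=9 sphere at (11, 6.5) misses the remaining region (no effect); the cone at (7, -1) partially overlaps it — only the 118.09 mm² overlap (of its 223.79 mm²) is removed, clipping the outline; the 14.5×16.5 cube at (15, 3.5) misses the remaining region (no effect) — area = 133.76 mm². So its area = 133.76 mm². Layer 53 is larger (133.76 vs 25.17 mm²).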